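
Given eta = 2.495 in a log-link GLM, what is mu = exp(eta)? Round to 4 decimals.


Apply the inverse link:
mu = e^2.495 = 12.1217.

12.1217


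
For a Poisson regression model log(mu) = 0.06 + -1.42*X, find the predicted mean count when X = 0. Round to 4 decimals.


Linear predictor: eta = 0.06 + (-1.42)(0) = 0.0600.
Expected count: mu = exp(0.0600) = 1.0618.

1.0618


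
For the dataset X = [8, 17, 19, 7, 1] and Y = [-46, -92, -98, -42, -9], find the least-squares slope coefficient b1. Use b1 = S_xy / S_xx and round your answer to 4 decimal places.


First compute the means: xbar = 10.4000, ybar = -57.4000.
Then S_xx = sum((xi - xbar)^2) = 223.2000.
S_xy = sum((xi - xbar)(yi - ybar)) = -1112.2000.
b1 = S_xy / S_xx = -1112.2000 / 223.2000 = -4.9830.

-4.9830


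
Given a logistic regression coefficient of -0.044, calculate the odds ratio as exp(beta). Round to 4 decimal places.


exp(-0.044) = 0.9570.
So the odds ratio is 0.9570.

0.9570


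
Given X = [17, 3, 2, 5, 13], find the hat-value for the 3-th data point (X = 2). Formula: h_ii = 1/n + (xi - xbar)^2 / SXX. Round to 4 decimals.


n = 5, xbar = 8.0000.
SXX = sum((xi - xbar)^2) = 176.0000.
h = 1/5 + (2 - 8.0000)^2 / 176.0000 = 0.4045.

0.4045


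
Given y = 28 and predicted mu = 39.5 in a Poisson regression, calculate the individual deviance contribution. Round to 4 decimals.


y/mu = 28/39.5 = 0.708861 (approx.), and ln(28/39.5) = -0.344096.
y * ln(y/mu) = 28 * -0.344096 = -9.634688.
y - mu = -11.5.
D = 2 * (-9.634688 - -11.5) = 3.730624, which rounds to 3.7306.

3.7306


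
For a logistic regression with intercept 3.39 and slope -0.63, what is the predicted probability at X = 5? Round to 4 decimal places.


Compute z = 3.39 + (-0.63)(5) = 0.2400.
exp(-z) = 0.7866.
P = 1/(1 + 0.7866) = 0.5597.

0.5597


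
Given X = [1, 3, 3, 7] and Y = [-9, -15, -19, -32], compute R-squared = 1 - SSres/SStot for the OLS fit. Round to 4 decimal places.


Fit the OLS line: b0 = -5.3947, b1 = -3.8158.
SSres = 8.1053.
SStot = 284.7500.
R^2 = 1 - 8.1053/284.7500 = 0.9715.

0.9715


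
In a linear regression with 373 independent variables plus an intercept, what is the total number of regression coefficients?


Each predictor gets one coefficient, plus one intercept.
Total parameters = 373 + 1 = 374.

374


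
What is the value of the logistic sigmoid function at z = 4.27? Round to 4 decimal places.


Compute exp(-4.2700) = 0.0140.
Sigmoid = 1 / (1 + 0.0140) = 1 / 1.0140 = 0.9862.

0.9862


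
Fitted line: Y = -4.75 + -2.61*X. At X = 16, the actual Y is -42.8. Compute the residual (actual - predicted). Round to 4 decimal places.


Compute yhat = -4.75 + (-2.61)(16) = -46.5100.
Residual = actual - predicted = -42.8 - -46.5100 = 3.7100.

3.7100


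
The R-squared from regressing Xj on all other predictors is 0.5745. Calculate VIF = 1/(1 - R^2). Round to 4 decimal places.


Denominator: 1 - 0.5745 = 0.4255.
VIF = 1 / 0.4255 = 2.3502.

2.3502


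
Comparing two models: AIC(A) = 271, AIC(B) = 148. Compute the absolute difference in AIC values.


|AIC_A - AIC_B| = |271 - 148| = 123.
Model B is preferred (lower AIC).

123


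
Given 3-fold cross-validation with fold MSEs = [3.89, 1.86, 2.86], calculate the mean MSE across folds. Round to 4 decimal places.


Sum of fold MSEs = 8.6100.
Average = 8.6100 / 3 = 2.8700.

2.8700


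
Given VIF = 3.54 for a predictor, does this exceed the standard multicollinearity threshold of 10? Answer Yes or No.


Compare VIF = 3.54 to the threshold of 10.
3.54 < 10, so the answer is No.

No


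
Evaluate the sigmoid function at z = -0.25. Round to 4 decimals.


exp(0.2500) = 1.2840.
1 + exp(-z) = 2.2840.
sigmoid = 1/2.2840 = 0.4378.

0.4378


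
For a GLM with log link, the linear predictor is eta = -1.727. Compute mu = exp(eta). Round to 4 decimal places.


mu = exp(eta) = exp(-1.727).
= 0.1778.

0.1778


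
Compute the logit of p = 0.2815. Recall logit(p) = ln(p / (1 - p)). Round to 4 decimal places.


1 - p = 0.7185.
p/(1-p) = 0.3918.
logit = ln(0.3918) = -0.9370.

-0.9370


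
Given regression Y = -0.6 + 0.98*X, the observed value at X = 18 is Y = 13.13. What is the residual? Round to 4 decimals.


Predicted = -0.6 + 0.98 * 18 = 17.0400.
Residual = 13.13 - 17.0400 = -3.9100.

-3.9100


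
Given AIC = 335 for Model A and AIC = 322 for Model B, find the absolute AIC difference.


Absolute difference = |335 - 322| = 13.
The model with lower AIC (B) is preferred.

13


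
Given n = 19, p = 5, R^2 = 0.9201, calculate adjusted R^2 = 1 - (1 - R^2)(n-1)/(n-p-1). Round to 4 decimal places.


Using the formula:
(1 - 0.9201) = 0.0799.
Multiply by 18/13: 0.0799 * 18 = 1.4382, then 1.4382 / 13 = 0.1106.
Adj R^2 = 1 - 0.1106 = 0.8894.

0.8894


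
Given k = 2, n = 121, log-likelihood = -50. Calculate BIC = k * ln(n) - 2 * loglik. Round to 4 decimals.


k * ln(n) = 2 * ln(121) = 2 * 4.795791 = 9.591582.
-2 * loglik = -2 * (-50) = 100.
BIC = 9.591582 + 100 = 109.591582, which rounds to 109.5916.

109.5916


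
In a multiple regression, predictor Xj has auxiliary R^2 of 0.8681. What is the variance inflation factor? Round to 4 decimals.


Using VIF = 1/(1 - R^2_j):
1 - 0.8681 = 0.1319.
VIF = 7.5815.

7.5815


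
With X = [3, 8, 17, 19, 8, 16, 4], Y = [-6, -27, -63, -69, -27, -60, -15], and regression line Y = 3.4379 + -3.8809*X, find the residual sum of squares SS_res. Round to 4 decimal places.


For each point, residual = actual - predicted.
Residuals: [2.2048, 0.6093, -0.4626, 1.2992, 0.6093, -1.3435, -2.9143].
Sum of squared residuals = 17.8037.

17.8037


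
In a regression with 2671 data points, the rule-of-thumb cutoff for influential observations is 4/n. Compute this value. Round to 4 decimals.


The threshold is 4/n.
4/2671 = 0.0015.

0.0015


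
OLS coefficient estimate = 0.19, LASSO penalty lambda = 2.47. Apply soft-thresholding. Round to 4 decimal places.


Absolute value: |0.19| = 0.19.
Compare to lambda = 2.47.
Since |beta| <= lambda, the coefficient is set to 0.

0.0000


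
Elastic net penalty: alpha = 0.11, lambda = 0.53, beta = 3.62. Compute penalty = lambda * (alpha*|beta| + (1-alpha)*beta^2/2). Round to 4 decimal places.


Compute:
L1 = 0.11 * 3.62 = 0.3982.
L2 = 0.89 * 3.62^2 / 2 = 5.8315.
Penalty = 0.53 * (0.3982 + 5.8315) = 3.3017.

3.3017


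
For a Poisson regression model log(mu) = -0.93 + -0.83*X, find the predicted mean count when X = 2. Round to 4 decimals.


eta = -0.93 + -0.83 * 2 = -2.5900.
mu = exp(-2.5900) = 0.0750.

0.0750


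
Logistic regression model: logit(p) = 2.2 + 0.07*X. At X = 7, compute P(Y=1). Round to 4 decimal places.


Linear predictor: z = 2.2 + 0.07 * 7 = 2.6900.
P = 1/(1 + exp(-2.6900)) = 1/(1 + 0.0679) = 0.9364.

0.9364


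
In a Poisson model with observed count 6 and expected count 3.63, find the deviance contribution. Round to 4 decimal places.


First: ln(6/3.63) = 0.502527.
Then: 6 * 0.502527 = 3.015162.
y - mu = 6 - 3.63 = 2.37.
D = 2(3.015162 - 2.37) = 1.290324, which rounds to 1.2903.

1.2903


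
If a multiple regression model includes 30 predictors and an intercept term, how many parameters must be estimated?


Total coefficients = number of predictors + 1 (for the intercept).
= 30 + 1 = 31.

31


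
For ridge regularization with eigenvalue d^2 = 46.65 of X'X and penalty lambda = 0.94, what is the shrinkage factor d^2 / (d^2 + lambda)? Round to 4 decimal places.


Compute the denominator: 46.65 + 0.94 = 47.5900.
Shrinkage factor = 46.65 / 47.5900 = 0.9802.

0.9802


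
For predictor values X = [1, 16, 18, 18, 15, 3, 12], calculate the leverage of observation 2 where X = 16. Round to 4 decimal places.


n = 7, xbar = 11.8571.
SXX = sum((xi - xbar)^2) = 298.8571.
h = 1/7 + (16 - 11.8571)^2 / 298.8571 = 0.2003.

0.2003


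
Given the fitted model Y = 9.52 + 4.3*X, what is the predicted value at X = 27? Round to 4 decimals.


Substitute X = 27 into the equation:
Y = 9.52 + 4.3 * 27 = 9.52 + 116.1000 = 125.6200.

125.6200


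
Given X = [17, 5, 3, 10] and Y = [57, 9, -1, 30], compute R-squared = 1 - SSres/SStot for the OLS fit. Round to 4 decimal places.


The fitted line is Y = -12.2056 + 4.1092*X.
SSres = 3.3576, SStot = 1974.7500.
R^2 = 1 - SSres/SStot = 0.9983.

0.9983


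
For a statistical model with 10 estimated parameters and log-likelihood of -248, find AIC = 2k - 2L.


AIC = 2*10 - 2*(-248).
= 20 + 496 = 516.

516


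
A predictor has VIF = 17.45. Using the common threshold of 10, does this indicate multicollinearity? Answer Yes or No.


Compare VIF = 17.45 to the threshold of 10.
17.45 >= 10, so the answer is Yes.

Yes


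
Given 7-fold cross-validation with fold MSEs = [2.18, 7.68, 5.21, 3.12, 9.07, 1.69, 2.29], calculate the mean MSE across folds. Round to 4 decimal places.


Sum of fold MSEs = 31.2400.
Average = 31.2400 / 7 = 4.4629.

4.4629


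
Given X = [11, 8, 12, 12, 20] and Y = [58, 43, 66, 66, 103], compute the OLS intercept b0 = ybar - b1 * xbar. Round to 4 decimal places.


The slope is b1 = 4.9545.
Sample means are xbar = 12.6000 and ybar = 67.2000.
Intercept: b0 = 67.2000 - (4.9545)(12.6000) = 4.7727.

4.7727


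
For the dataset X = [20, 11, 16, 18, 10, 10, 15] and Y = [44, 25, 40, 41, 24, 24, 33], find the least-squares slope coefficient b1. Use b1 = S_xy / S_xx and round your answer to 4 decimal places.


The sample means are xbar = 14.2857 and ybar = 33.0000.
Compute S_xx = 97.4286 and S_xy = 208.0000.
Slope b1 = S_xy / S_xx = 208.0000 / 97.4286 = 2.1349.

2.1349


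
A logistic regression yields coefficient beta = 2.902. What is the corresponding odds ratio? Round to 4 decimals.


Odds ratio = exp(beta) = exp(2.902).
= 18.2105.

18.2105


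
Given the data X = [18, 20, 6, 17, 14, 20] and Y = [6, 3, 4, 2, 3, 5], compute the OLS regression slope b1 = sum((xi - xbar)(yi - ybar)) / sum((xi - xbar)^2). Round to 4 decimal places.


The sample means are xbar = 15.8333 and ybar = 3.8333.
Compute S_xx = 140.8333 and S_xy = 3.8333.
Slope b1 = S_xy / S_xx = 3.8333 / 140.8333 = 0.0272.

0.0272


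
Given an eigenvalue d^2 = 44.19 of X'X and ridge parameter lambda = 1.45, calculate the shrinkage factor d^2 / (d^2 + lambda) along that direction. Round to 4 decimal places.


d^2 + lambda = 44.19 + 1.45 = 45.6400.
Shrinkage factor = 44.19/45.6400 = 0.9682.

0.9682


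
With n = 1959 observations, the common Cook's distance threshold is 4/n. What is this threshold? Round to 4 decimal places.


Cook's distance cutoff = 4/n = 4/1959.
= 0.0020.

0.0020


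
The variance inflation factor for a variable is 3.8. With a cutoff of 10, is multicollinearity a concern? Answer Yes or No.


The threshold is 10.
VIF = 3.8 is < 10.
Multicollinearity indication: No.

No


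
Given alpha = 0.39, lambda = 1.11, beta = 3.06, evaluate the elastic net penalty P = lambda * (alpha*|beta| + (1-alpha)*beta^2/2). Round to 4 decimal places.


Compute:
L1 = 0.39 * 3.06 = 1.1934.
L2 = 0.61 * 3.06^2 / 2 = 2.8559.
Penalty = 1.11 * (1.1934 + 2.8559) = 4.4947.

4.4947


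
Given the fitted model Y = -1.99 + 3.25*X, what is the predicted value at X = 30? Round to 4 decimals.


Substitute X = 30 into the equation:
Y = -1.99 + 3.25 * 30 = -1.99 + 97.5000 = 95.5100.

95.5100


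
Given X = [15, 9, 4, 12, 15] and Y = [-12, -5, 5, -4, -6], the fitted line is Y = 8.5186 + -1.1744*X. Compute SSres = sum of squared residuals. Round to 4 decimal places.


For each point, residual = actual - predicted.
Residuals: [-2.9026, -2.9490, 1.1790, 1.5742, 3.0974].
Sum of squared residuals = 30.5837.

30.5837


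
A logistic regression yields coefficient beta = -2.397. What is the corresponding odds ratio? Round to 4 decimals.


exp(-2.397) = 0.0910.
So the odds ratio is 0.0910.

0.0910


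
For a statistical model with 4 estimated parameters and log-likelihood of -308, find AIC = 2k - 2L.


AIC = 2k - 2*loglik = 2(4) - 2(-308).
= 8 + 616 = 624.

624


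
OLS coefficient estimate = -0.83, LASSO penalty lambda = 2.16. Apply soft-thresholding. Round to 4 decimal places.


|beta_OLS| = 0.83.
lambda = 2.16.
Since |beta| <= lambda, the coefficient is set to 0.
Result = 0.0000.

0.0000


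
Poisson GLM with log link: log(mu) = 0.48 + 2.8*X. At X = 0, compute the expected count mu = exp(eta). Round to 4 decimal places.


Compute eta = 0.48 + 2.8 * 0 = 0.4800.
Apply inverse link: mu = e^0.4800 = 1.6161.

1.6161


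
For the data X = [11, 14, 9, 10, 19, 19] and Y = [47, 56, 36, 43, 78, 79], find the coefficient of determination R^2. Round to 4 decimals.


The fitted line is Y = 0.7785 + 4.0772*X.
SSres = 10.2416, SStot = 1661.5000.
R^2 = 1 - SSres/SStot = 0.9938.

0.9938


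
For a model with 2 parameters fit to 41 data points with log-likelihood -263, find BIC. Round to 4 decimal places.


ln(41) = 3.713572.
k * ln(n) = 2 * 3.713572 = 7.427144.
-2L = 526.
BIC = 7.427144 + 526 = 533.427144, which rounds to 533.4271.

533.4271


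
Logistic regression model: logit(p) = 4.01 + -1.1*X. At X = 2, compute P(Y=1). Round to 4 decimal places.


z = 4.01 + -1.1 * 2 = 1.8100.
Sigmoid: P = 1 / (1 + exp(-1.8100)) = 0.8594.

0.8594


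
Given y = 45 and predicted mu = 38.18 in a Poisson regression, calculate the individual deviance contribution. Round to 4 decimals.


y/mu = 45/38.18 = 1.178628 (approx.), and ln(45/38.18) = 0.164351.
y * ln(y/mu) = 45 * 0.164351 = 7.395795.
y - mu = 6.82.
D = 2 * (7.395795 - 6.82) = 1.151590, which rounds to 1.1516.

1.1516


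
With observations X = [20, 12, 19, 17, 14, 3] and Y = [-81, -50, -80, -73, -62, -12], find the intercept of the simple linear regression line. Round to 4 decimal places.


The slope is b1 = -4.1745.
Sample means are xbar = 14.1667 and ybar = -59.6667.
Intercept: b0 = -59.6667 - (-4.1745)(14.1667) = -0.5278.

-0.5278


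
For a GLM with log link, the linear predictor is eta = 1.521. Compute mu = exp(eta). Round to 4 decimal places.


mu = exp(eta) = exp(1.521).
= 4.5768.

4.5768


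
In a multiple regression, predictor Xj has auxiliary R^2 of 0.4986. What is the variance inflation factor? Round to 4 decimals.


Using VIF = 1/(1 - R^2_j):
1 - 0.4986 = 0.5014.
VIF = 1.9944.

1.9944


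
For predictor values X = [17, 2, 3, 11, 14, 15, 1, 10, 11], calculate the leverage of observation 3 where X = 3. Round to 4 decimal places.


Mean of X: xbar = 9.3333.
SXX = 282.0000.
For X = 3: h = 1/9 + (3 - 9.3333)^2/282.0000 = 0.2533.

0.2533


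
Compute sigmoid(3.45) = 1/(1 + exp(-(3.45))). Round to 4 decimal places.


exp(-3.4500) = 0.0317.
1 + exp(-z) = 1.0317.
sigmoid = 1/1.0317 = 0.9692.

0.9692


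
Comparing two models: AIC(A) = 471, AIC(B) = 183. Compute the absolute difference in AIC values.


Absolute difference = |471 - 183| = 288.
The model with lower AIC (B) is preferred.

288


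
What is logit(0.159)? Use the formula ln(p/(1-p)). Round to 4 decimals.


The odds are p/(1-p) = 0.159 / 0.841 = 0.1891.
logit(p) = ln(0.1891) = -1.6657.

-1.6657


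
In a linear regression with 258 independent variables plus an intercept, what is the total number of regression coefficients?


Including the intercept, the model has 258 predictor coefficients + 1 intercept.
Total = 259.

259


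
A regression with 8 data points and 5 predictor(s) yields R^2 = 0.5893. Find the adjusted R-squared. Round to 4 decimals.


Adjusted R^2 = 1 - (1 - R^2) * (n-1)/(n-p-1).
(1 - R^2) = 0.4107.
(n-1)/(n-p-1) = 7/2.
(1 - R^2) * (n-1) = 0.4107 * 7 = 2.8749.
Divide by (n-p-1): 2.8749 / 2 = 1.4375.
Adj R^2 = 1 - 1.4375 = -0.4375.

-0.4375


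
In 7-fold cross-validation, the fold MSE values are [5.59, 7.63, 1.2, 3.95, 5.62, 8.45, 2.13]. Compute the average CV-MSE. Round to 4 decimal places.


Total MSE across folds = 34.5700.
CV-MSE = 34.5700/7 = 4.9386.

4.9386


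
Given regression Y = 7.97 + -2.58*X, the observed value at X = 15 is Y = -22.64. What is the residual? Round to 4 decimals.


Compute yhat = 7.97 + (-2.58)(15) = -30.7300.
Residual = actual - predicted = -22.64 - -30.7300 = 8.0900.

8.0900


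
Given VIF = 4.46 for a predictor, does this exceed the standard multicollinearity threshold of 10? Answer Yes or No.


The threshold is 10.
VIF = 4.46 is < 10.
Multicollinearity indication: No.

No


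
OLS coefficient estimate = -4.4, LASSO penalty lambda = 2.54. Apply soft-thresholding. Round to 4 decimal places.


|beta_OLS| = 4.4.
lambda = 2.54.
Since |beta| > lambda, coefficient = sign(beta)*(|beta| - lambda) = -1.8600.
Result = -1.8600.

-1.8600


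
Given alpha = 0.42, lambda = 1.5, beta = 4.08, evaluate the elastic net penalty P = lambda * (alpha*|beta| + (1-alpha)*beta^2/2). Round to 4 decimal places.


L1 component = 0.42 * |4.08| = 1.7136.
L2 component = 0.58 * 4.08^2 / 2 = 4.8275.
Penalty = 1.5 * (1.7136 + 4.8275) = 1.5 * 6.5411 = 9.8116.

9.8116


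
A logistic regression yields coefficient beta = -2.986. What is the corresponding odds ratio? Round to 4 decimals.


exp(-2.986) = 0.0505.
So the odds ratio is 0.0505.

0.0505


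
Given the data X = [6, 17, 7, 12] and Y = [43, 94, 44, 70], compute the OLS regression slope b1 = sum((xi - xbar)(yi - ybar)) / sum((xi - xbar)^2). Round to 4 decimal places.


First compute the means: xbar = 10.5000, ybar = 62.7500.
Then S_xx = sum((xi - xbar)^2) = 77.0000.
S_xy = sum((xi - xbar)(yi - ybar)) = 368.5000.
b1 = S_xy / S_xx = 368.5000 / 77.0000 = 4.7857.

4.7857


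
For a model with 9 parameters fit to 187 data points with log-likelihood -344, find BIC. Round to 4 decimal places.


k * ln(n) = 9 * ln(187) = 9 * 5.231109 = 47.079981.
-2 * loglik = -2 * (-344) = 688.
BIC = 47.079981 + 688 = 735.079981, which rounds to 735.0800.

735.0800


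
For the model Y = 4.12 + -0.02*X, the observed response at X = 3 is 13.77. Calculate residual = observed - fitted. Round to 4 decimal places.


Predicted = 4.12 + -0.02 * 3 = 4.0600.
Residual = 13.77 - 4.0600 = 9.7100.

9.7100


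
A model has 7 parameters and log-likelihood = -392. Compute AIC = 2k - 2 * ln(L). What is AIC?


AIC = 2k - 2*loglik = 2(7) - 2(-392).
= 14 + 784 = 798.

798


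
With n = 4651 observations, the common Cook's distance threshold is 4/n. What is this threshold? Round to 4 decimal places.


The threshold is 4/n.
4/4651 = 0.0009.

0.0009


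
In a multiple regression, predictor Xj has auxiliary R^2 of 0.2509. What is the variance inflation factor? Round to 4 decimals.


Denominator: 1 - 0.2509 = 0.7491.
VIF = 1 / 0.7491 = 1.3349.

1.3349


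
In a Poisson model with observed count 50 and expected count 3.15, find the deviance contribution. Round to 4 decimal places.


Compute y*ln(y/mu) = 50*ln(50/3.15) = 50*2.764621 = 138.231050.
y - mu = 46.85.
D = 2*(138.231050 - (46.85)) = 182.762100, which rounds to 182.7621.

182.7621


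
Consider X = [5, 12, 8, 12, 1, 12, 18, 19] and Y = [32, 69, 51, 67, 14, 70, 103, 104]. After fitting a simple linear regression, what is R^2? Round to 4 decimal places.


Fit the OLS line: b0 = 7.9837, b1 = 5.1279.
SSres = 23.6052.
SStot = 6883.5000.
R^2 = 1 - 23.6052/6883.5000 = 0.9966.

0.9966


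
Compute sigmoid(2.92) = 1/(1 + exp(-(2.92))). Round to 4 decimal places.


Compute exp(-2.9200) = 0.0539.
Sigmoid = 1 / (1 + 0.0539) = 1 / 1.0539 = 0.9488.

0.9488


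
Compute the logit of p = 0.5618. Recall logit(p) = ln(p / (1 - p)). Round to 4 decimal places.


1 - p = 0.4382.
p/(1-p) = 1.2821.
logit = ln(1.2821) = 0.2485.

0.2485


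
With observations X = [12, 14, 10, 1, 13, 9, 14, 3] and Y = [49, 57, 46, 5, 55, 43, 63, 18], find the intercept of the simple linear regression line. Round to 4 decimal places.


The slope is b1 = 4.0057.
Sample means are xbar = 9.5000 and ybar = 42.0000.
Intercept: b0 = 42.0000 - (4.0057)(9.5000) = 3.9454.

3.9454


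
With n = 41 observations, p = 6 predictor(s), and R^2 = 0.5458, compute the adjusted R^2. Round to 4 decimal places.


Adjusted R^2 = 1 - (1 - R^2) * (n-1)/(n-p-1).
(1 - R^2) = 0.4542.
(n-1)/(n-p-1) = 40/34.
(1 - R^2) * (n-1) = 0.4542 * 40 = 18.1680.
Divide by (n-p-1): 18.1680 / 34 = 0.5344.
Adj R^2 = 1 - 0.5344 = 0.4656.

0.4656


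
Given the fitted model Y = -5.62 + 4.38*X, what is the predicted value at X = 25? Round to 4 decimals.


Plug X = 25 into Y = -5.62 + 4.38*X:
Y = -5.62 + 109.5000 = 103.8800.

103.8800


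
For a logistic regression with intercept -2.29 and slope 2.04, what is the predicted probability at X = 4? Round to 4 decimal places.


Compute z = -2.29 + (2.04)(4) = 5.8700.
exp(-z) = 0.0028.
P = 1/(1 + 0.0028) = 0.9972.

0.9972


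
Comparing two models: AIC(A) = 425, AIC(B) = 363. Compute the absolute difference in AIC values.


Compute |425 - 363| = 62.
Model B has the smaller AIC.

62


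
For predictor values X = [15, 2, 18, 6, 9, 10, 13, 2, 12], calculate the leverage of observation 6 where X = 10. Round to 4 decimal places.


n = 9, xbar = 9.6667.
SXX = sum((xi - xbar)^2) = 246.0000.
h = 1/9 + (10 - 9.6667)^2 / 246.0000 = 0.1116.

0.1116


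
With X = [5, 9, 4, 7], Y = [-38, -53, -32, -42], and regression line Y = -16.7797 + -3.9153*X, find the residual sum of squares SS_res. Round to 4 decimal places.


Predicted values from Y = -16.7797 + -3.9153*X.
Residuals: [-1.6438, -0.9826, 0.4409, 2.1868].
SSres = 8.6441.

8.6441


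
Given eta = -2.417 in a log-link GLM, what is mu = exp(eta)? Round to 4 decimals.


Apply the inverse link:
mu = e^-2.417 = 0.0892.

0.0892


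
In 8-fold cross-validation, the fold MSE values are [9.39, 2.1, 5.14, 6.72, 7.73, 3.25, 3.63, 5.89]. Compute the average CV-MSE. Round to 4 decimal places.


Total MSE across folds = 43.8500.
CV-MSE = 43.8500/8 = 5.4813.

5.4813


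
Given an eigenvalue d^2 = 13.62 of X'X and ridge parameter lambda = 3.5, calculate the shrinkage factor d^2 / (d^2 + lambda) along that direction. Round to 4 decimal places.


d^2 + lambda = 13.62 + 3.5 = 17.1200.
Shrinkage factor = 13.62/17.1200 = 0.7956.

0.7956


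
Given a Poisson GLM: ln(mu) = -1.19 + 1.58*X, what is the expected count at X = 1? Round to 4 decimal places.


Compute eta = -1.19 + 1.58 * 1 = 0.3900.
Apply inverse link: mu = e^0.3900 = 1.4770.

1.4770


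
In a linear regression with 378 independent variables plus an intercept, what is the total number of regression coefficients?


Each predictor gets one coefficient, plus one intercept.
Total parameters = 378 + 1 = 379.

379


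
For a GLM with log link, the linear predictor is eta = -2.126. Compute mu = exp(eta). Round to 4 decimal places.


The inverse log link gives:
mu = exp(-2.126) = 0.1193.

0.1193


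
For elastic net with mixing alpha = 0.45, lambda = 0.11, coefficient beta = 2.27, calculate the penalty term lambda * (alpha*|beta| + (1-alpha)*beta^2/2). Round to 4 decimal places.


L1 component = 0.45 * |2.27| = 1.0215.
L2 component = 0.55 * 2.27^2 / 2 = 1.4170.
Penalty = 0.11 * (1.0215 + 1.4170) = 0.11 * 2.4385 = 0.2682.

0.2682


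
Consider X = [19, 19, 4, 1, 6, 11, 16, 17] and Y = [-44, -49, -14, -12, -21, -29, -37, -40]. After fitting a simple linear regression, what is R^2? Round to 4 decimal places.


After computing the OLS fit (b0=-8.3883, b1=-1.9236):
SSres = 31.8986, SStot = 1363.5000.
R^2 = 1 - 31.8986/1363.5000 = 0.9766.

0.9766


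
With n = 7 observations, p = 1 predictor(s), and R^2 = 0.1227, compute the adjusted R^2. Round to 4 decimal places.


Using the formula:
(1 - 0.1227) = 0.8773.
Multiply by 6/5: 0.8773 * 6 = 5.2638, then 5.2638 / 5 = 1.0528.
Adj R^2 = 1 - 1.0528 = -0.0528.

-0.0528


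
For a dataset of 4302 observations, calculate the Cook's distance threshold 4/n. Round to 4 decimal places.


Using the rule of thumb:
Threshold = 4 / 4302 = 0.0009.

0.0009


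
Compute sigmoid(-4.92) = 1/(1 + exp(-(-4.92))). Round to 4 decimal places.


Compute exp(4.9200) = 137.0026.
Sigmoid = 1 / (1 + 137.0026) = 1 / 138.0026 = 0.0072.

0.0072


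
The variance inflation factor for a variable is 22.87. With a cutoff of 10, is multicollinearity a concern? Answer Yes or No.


Compare VIF = 22.87 to the threshold of 10.
22.87 >= 10, so the answer is Yes.

Yes


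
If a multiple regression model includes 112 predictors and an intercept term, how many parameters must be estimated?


Including the intercept, the model has 112 predictor coefficients + 1 intercept.
Total = 113.

113


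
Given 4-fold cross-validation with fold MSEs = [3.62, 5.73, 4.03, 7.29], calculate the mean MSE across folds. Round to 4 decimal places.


Sum of fold MSEs = 20.6700.
Average = 20.6700 / 4 = 5.1675.

5.1675


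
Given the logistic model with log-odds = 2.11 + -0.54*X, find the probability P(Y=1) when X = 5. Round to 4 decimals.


z = 2.11 + -0.54 * 5 = -0.5900.
Sigmoid: P = 1 / (1 + exp(0.5900)) = 0.3566.

0.3566


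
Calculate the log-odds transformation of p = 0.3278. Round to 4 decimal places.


Compute the odds: 0.3278/0.6722 = 0.4877.
Take the natural log: ln(0.4877) = -0.7182.

-0.7182


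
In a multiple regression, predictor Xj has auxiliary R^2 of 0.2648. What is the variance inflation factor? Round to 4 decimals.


Using VIF = 1/(1 - R^2_j):
1 - 0.2648 = 0.7352.
VIF = 1.3602.

1.3602


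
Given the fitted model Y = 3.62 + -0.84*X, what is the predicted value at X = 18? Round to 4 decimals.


Predicted value:
Y = 3.62 + (-0.84)(18) = 3.62 + -15.1200 = -11.5000.

-11.5000


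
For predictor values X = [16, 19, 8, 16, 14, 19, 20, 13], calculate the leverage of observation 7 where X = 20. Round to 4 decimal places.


n = 8, xbar = 15.6250.
SXX = sum((xi - xbar)^2) = 109.8750.
h = 1/8 + (20 - 15.6250)^2 / 109.8750 = 0.2992.

0.2992


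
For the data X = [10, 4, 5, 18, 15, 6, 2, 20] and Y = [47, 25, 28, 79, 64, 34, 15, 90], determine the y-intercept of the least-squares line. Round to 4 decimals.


Compute b1 = 3.9576 from the OLS formula.
With xbar = 10.0000 and ybar = 47.7500, the intercept is:
b0 = 47.7500 - 3.9576 * 10.0000 = 8.1742.

8.1742


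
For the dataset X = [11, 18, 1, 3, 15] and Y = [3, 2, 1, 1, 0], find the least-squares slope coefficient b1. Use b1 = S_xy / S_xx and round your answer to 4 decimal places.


First compute the means: xbar = 9.6000, ybar = 1.4000.
Then S_xx = sum((xi - xbar)^2) = 219.2000.
S_xy = sum((xi - xbar)(yi - ybar)) = 5.8000.
b1 = S_xy / S_xx = 5.8000 / 219.2000 = 0.0265.

0.0265


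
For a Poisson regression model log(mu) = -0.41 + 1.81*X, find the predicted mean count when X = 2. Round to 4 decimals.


Linear predictor: eta = -0.41 + (1.81)(2) = 3.2100.
Expected count: mu = exp(3.2100) = 24.7791.

24.7791


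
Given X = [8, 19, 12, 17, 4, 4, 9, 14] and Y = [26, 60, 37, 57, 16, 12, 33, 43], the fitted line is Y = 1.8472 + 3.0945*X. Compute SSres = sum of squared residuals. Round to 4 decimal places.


Predicted values from Y = 1.8472 + 3.0945*X.
Residuals: [-0.6032, -0.6427, -1.9812, 2.5463, 1.7748, -2.2252, 3.3023, -2.1702].
SSres = 34.9021.

34.9021


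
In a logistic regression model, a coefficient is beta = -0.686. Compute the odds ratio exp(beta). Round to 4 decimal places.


The odds ratio is computed as:
OR = e^(-0.686) = 0.5036.

0.5036


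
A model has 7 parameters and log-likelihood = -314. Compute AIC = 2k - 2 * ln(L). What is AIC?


Compute:
2k = 2*7 = 14.
-2*loglik = -2*(-314) = 628.
AIC = 14 + 628 = 642.

642


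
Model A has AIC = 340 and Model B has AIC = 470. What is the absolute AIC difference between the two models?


Absolute difference = |340 - 470| = 130.
The model with lower AIC (A) is preferred.

130


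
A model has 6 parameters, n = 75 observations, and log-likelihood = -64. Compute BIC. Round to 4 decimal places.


Compute k*ln(n) = 6*ln(75) = 6*4.317488 = 25.904928.
Then -2*loglik = 128.
BIC = 25.904928 + 128 = 153.904928, which rounds to 153.9049.

153.9049


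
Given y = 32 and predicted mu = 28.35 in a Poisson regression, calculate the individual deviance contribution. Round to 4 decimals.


Compute y*ln(y/mu) = 32*ln(32/28.35) = 32*0.121109 = 3.875488.
y - mu = 3.65.
D = 2*(3.875488 - (3.65)) = 0.450976, which rounds to 0.4510.

0.4510


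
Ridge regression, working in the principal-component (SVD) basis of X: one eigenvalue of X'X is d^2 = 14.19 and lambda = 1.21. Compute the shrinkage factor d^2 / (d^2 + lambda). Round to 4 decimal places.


Compute the denominator: 14.19 + 1.21 = 15.4000.
Shrinkage factor = 14.19 / 15.4000 = 0.9214.

0.9214


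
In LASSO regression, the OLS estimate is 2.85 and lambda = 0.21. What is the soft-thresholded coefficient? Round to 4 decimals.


Check: |2.85| = 2.85 vs lambda = 0.21.
Since |beta| > lambda, coefficient = sign(beta)*(|beta| - lambda) = 2.6400.
Soft-thresholded coefficient = 2.6400.

2.6400


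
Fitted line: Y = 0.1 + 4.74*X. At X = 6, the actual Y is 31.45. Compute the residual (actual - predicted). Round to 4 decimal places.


Compute yhat = 0.1 + (4.74)(6) = 28.5400.
Residual = actual - predicted = 31.45 - 28.5400 = 2.9100.

2.9100


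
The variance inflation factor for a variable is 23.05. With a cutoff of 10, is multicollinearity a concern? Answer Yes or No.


Compare VIF = 23.05 to the threshold of 10.
23.05 >= 10, so the answer is Yes.

Yes


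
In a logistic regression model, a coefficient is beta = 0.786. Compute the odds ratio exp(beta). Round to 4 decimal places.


Odds ratio = exp(beta) = exp(0.786).
= 2.1946.

2.1946


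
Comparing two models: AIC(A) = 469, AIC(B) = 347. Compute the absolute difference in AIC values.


|AIC_A - AIC_B| = |469 - 347| = 122.
Model B is preferred (lower AIC).

122


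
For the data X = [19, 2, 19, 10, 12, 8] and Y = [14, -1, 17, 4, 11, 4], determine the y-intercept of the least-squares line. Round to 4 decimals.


Compute b1 = 1.0092 from the OLS formula.
With xbar = 11.6667 and ybar = 8.1667, the intercept is:
b0 = 8.1667 - 1.0092 * 11.6667 = -3.6074.

-3.6074


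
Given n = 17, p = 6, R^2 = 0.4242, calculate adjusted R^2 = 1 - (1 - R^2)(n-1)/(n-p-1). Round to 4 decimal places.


Plug in: Adj R^2 = 1 - (1 - 0.4242) * 16/10.
= 1 - 0.5758 * 16/10
= 1 - 9.2128 / 10
= 1 - 0.9213 = 0.0787.

0.0787


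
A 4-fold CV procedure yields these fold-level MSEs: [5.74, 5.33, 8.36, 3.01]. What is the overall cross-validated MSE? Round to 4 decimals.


Total MSE across folds = 22.4400.
CV-MSE = 22.4400/4 = 5.6100.

5.6100


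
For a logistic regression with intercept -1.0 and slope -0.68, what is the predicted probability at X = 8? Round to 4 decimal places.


Linear predictor: z = -1.0 + -0.68 * 8 = -6.4400.
P = 1/(1 + exp(6.4400)) = 1/(1 + 626.4068) = 0.0016.

0.0016


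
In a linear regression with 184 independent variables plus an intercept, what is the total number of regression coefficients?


Total coefficients = number of predictors + 1 (for the intercept).
= 184 + 1 = 185.

185


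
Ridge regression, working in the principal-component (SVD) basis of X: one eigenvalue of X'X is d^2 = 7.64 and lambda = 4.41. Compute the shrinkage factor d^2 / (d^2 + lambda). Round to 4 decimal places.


Denominator = d^2 + lambda = 7.64 + 4.41 = 12.0500.
Shrinkage = 7.64 / 12.0500 = 0.6340.

0.6340


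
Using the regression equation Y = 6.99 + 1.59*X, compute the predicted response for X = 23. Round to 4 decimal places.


Substitute X = 23 into the equation:
Y = 6.99 + 1.59 * 23 = 6.99 + 36.5700 = 43.5600.

43.5600


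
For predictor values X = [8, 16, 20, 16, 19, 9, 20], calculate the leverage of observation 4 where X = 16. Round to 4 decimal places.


n = 7, xbar = 15.4286.
SXX = sum((xi - xbar)^2) = 151.7143.
h = 1/7 + (16 - 15.4286)^2 / 151.7143 = 0.1450.

0.1450


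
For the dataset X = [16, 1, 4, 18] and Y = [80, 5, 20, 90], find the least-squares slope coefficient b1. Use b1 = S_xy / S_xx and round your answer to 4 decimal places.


Calculate xbar = 9.7500, ybar = 48.7500.
S_xx = 216.7500, S_xy = 1083.7500.
Using b1 = S_xy / S_xx = 1083.7500 / 216.7500, we get b1 = 5.0000.

5.0000


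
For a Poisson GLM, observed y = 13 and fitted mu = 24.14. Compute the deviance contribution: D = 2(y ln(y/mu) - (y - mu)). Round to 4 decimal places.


y/mu = 13/24.14 = 0.538525 (approx.), and ln(13/24.14) = -0.618921.
y * ln(y/mu) = 13 * -0.618921 = -8.045973.
y - mu = -11.14.
D = 2 * (-8.045973 - -11.14) = 6.188054, which rounds to 6.1881.

6.1881


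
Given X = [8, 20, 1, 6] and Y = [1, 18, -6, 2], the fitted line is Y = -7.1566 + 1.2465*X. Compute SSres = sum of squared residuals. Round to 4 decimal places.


Compute predicted values, then residuals = yi - yhat_i.
Residuals: [-1.8154, 0.2266, -0.0899, 1.6776].
SSres = sum(residual^2) = 6.1694.

6.1694


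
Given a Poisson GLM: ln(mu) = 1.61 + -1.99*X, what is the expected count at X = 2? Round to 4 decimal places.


Linear predictor: eta = 1.61 + (-1.99)(2) = -2.3700.
Expected count: mu = exp(-2.3700) = 0.0935.

0.0935


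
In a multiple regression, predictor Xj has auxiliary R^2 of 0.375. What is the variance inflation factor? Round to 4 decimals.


Denominator: 1 - 0.375 = 0.625.
VIF = 1 / 0.625 = 1.6000.

1.6000


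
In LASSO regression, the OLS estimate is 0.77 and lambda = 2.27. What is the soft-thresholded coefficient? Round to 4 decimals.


Check: |0.77| = 0.77 vs lambda = 2.27.
Since |beta| <= lambda, the coefficient is set to 0.
Soft-thresholded coefficient = 0.0000.

0.0000


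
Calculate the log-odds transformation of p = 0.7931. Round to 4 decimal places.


Compute the odds: 0.7931/0.2069 = 3.8333.
Take the natural log: ln(3.8333) = 1.3437.

1.3437


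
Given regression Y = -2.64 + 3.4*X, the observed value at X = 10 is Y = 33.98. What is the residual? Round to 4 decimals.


Compute yhat = -2.64 + (3.4)(10) = 31.3600.
Residual = actual - predicted = 33.98 - 31.3600 = 2.6200.

2.6200


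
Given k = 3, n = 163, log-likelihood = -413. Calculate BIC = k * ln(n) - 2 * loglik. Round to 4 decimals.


ln(163) = 5.093750.
k * ln(n) = 3 * 5.093750 = 15.281250.
-2L = 826.
BIC = 15.281250 + 826 = 841.281250, which rounds to 841.2813.

841.2813


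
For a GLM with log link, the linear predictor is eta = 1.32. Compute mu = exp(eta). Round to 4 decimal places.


The inverse log link gives:
mu = exp(1.32) = 3.7434.

3.7434


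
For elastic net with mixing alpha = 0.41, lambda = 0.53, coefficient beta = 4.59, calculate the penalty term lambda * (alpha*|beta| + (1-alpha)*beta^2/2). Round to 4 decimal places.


alpha * |beta| = 0.41 * 4.59 = 1.8819.
(1-alpha) * beta^2/2 = 0.59 * 21.0681/2 = 6.2151.
Total = 0.53 * (1.8819 + 6.2151) = 4.2914.

4.2914


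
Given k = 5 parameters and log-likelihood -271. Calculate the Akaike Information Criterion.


AIC = 2*5 - 2*(-271).
= 10 + 542 = 552.

552


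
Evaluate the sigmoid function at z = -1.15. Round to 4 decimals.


exp(1.1500) = 3.1582.
1 + exp(-z) = 4.1582.
sigmoid = 1/4.1582 = 0.2405.

0.2405


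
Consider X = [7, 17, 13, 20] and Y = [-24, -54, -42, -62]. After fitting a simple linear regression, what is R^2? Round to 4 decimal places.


Fit the OLS line: b0 = -3.6148, b1 = -2.9393.
SSres = 0.4011.
SStot = 819.0000.
R^2 = 1 - 0.4011/819.0000 = 0.9995.

0.9995


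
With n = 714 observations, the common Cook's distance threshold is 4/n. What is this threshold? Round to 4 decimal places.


The threshold is 4/n.
4/714 = 0.0056.

0.0056


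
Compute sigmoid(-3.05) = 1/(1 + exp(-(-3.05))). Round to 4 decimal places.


exp(3.0500) = 21.1153.
1 + exp(-z) = 22.1153.
sigmoid = 1/22.1153 = 0.0452.

0.0452


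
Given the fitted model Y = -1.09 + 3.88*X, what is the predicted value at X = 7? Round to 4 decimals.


Predicted value:
Y = -1.09 + (3.88)(7) = -1.09 + 27.1600 = 26.0700.

26.0700


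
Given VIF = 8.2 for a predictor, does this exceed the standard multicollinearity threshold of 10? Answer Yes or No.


Compare VIF = 8.2 to the threshold of 10.
8.2 < 10, so the answer is No.

No


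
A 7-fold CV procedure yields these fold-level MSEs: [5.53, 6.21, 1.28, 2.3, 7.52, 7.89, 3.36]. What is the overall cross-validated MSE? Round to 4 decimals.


Add all fold MSEs: 34.0900.
Divide by k = 7: 34.0900/7 = 4.8700.

4.8700


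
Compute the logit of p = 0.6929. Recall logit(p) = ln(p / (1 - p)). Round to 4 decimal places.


The odds are p/(1-p) = 0.6929 / 0.3071 = 2.2563.
logit(p) = ln(2.2563) = 0.8137.

0.8137


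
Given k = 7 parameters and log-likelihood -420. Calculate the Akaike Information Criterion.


Compute:
2k = 2*7 = 14.
-2*loglik = -2*(-420) = 840.
AIC = 14 + 840 = 854.

854


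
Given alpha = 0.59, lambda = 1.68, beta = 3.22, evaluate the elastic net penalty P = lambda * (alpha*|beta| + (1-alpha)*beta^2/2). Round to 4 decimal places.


L1 component = 0.59 * |3.22| = 1.8998.
L2 component = 0.41 * 3.22^2 / 2 = 2.1255.
Penalty = 1.68 * (1.8998 + 2.1255) = 1.68 * 4.0253 = 6.7625.

6.7625


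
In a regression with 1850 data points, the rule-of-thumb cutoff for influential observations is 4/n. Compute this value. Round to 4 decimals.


The threshold is 4/n.
4/1850 = 0.0022.

0.0022


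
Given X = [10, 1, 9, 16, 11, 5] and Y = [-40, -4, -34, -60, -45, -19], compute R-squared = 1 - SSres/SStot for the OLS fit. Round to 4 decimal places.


Fit the OLS line: b0 = -0.5600, b1 = -3.8200.
SSres = 11.6800.
SStot = 1957.3333.
R^2 = 1 - 11.6800/1957.3333 = 0.9940.

0.9940


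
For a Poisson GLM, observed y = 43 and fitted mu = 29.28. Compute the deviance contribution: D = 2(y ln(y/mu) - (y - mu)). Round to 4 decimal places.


y/mu = 43/29.28 = 1.468579 (approx.), and ln(43/29.28) = 0.384295.
y * ln(y/mu) = 43 * 0.384295 = 16.524685.
y - mu = 13.72.
D = 2 * (16.524685 - 13.72) = 5.609370, which rounds to 5.6094.

5.6094


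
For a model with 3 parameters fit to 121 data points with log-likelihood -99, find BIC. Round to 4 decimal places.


k * ln(n) = 3 * ln(121) = 3 * 4.795791 = 14.387373.
-2 * loglik = -2 * (-99) = 198.
BIC = 14.387373 + 198 = 212.387373, which rounds to 212.3874.

212.3874


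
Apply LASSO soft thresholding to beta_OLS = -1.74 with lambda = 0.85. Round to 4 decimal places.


|beta_OLS| = 1.74.
lambda = 0.85.
Since |beta| > lambda, coefficient = sign(beta)*(|beta| - lambda) = -0.8900.
Result = -0.8900.

-0.8900


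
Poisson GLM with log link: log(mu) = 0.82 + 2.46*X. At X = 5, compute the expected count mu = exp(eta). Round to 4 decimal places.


eta = 0.82 + 2.46 * 5 = 13.1200.
mu = exp(13.1200) = 498819.7066.

498819.7066


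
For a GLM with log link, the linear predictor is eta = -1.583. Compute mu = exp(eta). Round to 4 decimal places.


Apply the inverse link:
mu = e^-1.583 = 0.2054.

0.2054


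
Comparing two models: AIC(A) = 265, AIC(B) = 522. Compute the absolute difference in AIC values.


|AIC_A - AIC_B| = |265 - 522| = 257.
Model A is preferred (lower AIC).

257


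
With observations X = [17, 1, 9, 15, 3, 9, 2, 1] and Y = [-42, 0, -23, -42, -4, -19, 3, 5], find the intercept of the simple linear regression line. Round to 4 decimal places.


The slope is b1 = -2.9969.
Sample means are xbar = 7.1250 and ybar = -15.2500.
Intercept: b0 = -15.2500 - (-2.9969)(7.1250) = 6.1031.

6.1031


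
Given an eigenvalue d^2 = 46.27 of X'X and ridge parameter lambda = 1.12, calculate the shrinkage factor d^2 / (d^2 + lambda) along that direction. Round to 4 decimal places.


Compute the denominator: 46.27 + 1.12 = 47.3900.
Shrinkage factor = 46.27 / 47.3900 = 0.9764.

0.9764


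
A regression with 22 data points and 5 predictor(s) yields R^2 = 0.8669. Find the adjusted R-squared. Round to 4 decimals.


Using the formula:
(1 - 0.8669) = 0.1331.
Multiply by 21/16: 0.1331 * 21 = 2.7951, then 2.7951 / 16 = 0.1747.
Adj R^2 = 1 - 0.1747 = 0.8253.

0.8253
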